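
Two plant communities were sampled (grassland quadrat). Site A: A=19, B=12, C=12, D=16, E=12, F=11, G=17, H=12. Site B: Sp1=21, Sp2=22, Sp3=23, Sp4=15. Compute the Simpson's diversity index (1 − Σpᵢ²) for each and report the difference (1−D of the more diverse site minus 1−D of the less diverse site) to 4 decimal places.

Site A: N=111, proportions 0.171171, 0.108108, 0.108108, 0.144144, 0.108108, 0.099099, 0.153153, 0.108108, giving 1−D = 0.869897 (working shown to 6 dp, full precision carried).
Site B: N=81, proportions 0.259259, 0.271605, 0.283951, 0.185185, giving 1−D = 0.744094.
Difference = |0.869897 − 0.744094| = 0.125803, i.e. 0.1258 to 4 decimal places.

0.1258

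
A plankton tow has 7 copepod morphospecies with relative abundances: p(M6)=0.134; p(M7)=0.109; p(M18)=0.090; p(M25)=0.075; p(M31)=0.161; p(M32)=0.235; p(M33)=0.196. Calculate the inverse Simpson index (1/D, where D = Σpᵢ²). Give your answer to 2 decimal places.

6.13

D = 0.134² + 0.109² + 0.09² + 0.075² + 0.161² + 0.235² + 0.196² = 0.017956 + 0.011881 + 0.008100 + 0.005625 + 0.025921 + 0.055225 + 0.038416 = 0.163124 (working shown to 6 dp, full precision carried).
So 1/D = 6.1303, i.e. 6.13 to 2 decimal places.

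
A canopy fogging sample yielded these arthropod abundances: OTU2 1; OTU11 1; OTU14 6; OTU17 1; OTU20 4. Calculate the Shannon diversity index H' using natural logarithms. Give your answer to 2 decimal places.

Total N = 1+1+6+1+4 = 13, so the proportions are 0.0769, 0.0769, 0.4615, 0.0769, 0.3077 (working shown to 4 dp, full precision carried).
Each pᵢ ln pᵢ term: 0.0769×(-2.5649)=-0.1973, 0.0769×(-2.5649)=-0.1973, 0.4615×(-0.7732)=-0.3569, 0.0769×(-2.5649)=-0.1973, 0.3077×(-1.1787)=-0.3627.
Sum = -1.3114, so H' = 1.31.

1.31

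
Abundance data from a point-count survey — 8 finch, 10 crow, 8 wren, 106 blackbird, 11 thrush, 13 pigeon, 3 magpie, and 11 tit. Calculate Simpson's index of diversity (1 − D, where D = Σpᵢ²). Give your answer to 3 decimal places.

Total N = 8+10+8+106+11+13+3+11 = 170, so the proportions are 0.04706, 0.05882, 0.04706, 0.62353, 0.06471, 0.07647, 0.01765, 0.06471 (working shown to 5 dp, full precision carried).
D = 0.04706² + 0.05882² + 0.04706² + 0.62353² + 0.06471² + 0.07647² + 0.01765² + 0.06471² = 0.00221 + 0.00346 + 0.00221 + 0.38879 + 0.00419 + 0.00585 + 0.00031 + 0.00419 = 0.41121.
So 1 − D = 0.58879, i.e. 0.589 to 3 decimal places.

0.589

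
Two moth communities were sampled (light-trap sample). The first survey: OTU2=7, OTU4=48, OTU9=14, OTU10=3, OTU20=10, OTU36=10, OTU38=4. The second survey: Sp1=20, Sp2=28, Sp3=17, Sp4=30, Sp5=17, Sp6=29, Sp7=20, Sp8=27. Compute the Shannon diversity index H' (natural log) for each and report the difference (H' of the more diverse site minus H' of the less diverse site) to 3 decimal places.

The first survey: N=96, proportions 0.07292, 0.5, 0.14583, 0.03125, 0.10417, 0.10417, 0.04167, giving H' = 1.53020 (working shown to 5 dp, full precision carried).
The second survey: N=188, proportions 0.10638, 0.14894, 0.09043, 0.15957, 0.09043, 0.15426, 0.10638, 0.14362, giving H' = 2.05487.
Difference = |1.53020 − 2.05487| = 0.52467, i.e. 0.525 to 3 decimal places.

0.525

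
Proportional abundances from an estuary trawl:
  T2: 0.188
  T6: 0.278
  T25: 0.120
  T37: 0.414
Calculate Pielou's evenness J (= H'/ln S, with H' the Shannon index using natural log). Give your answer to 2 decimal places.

H' = −Σ pᵢ ln pᵢ = −((-0.3142) + (-0.3559) + (-0.2544) + (-0.3651)) = 1.2896 (working shown to 4 dp, full precision carried).
With S = 4 species, ln S = 1.3863, so J = 1.2896/1.3863 = 0.9303, i.e. 0.93 to 2 decimal places.

0.93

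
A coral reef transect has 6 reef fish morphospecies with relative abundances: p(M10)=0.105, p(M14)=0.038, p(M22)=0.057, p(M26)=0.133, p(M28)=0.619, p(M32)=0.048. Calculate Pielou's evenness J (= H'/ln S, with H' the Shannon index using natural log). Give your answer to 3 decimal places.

H' = −Σ pᵢ ln pᵢ = −((-0.23665) + (-0.12427) + (-0.16329) + (-0.26832) + (-0.29690) + (-0.14575)) = 1.23518 (working shown to 5 dp, full precision carried).
With S = 6 species, ln S = 1.79176, so J = 1.23518/1.79176 = 0.68936, i.e. 0.689 to 3 decimal places.

0.689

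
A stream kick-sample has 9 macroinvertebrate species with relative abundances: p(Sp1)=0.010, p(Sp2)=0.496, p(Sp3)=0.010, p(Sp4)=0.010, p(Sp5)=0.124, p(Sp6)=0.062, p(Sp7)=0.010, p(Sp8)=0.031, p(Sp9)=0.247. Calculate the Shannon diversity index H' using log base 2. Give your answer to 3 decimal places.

Each pᵢ log₂ pᵢ term (working shown to 5 dp, full precision carried): 0.01×(-6.64386)=-0.06644, 0.496×(-1.01159)=-0.50175, 0.01×(-6.64386)=-0.06644, 0.01×(-6.64386)=-0.06644, 0.124×(-3.01159)=-0.37344, 0.062×(-4.01159)=-0.24872, 0.01×(-6.64386)=-0.06644, 0.031×(-5.01159)=-0.15536, 0.247×(-2.01742)=-0.49830.
Sum = -2.04332, so H' = 2.043.

2.043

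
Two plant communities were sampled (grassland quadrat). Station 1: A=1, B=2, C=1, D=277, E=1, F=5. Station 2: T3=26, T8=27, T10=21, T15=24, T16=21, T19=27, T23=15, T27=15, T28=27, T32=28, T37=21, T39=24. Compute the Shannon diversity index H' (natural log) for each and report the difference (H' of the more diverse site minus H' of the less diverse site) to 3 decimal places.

2.268

Station 1: N=287, proportions 0.003484, 0.006969, 0.003484, 0.965157, 0.003484, 0.017422, giving H' = 0.198554 (working shown to 6 dp, full precision carried).
Station 2: N=276, proportions 0.094203, 0.097826, 0.076087, 0.086957, 0.076087, 0.097826, 0.054348, 0.054348, 0.097826, 0.101449, 0.076087, 0.086957, giving H' = 2.466169.
Difference = |0.198554 − 2.466169| = 2.267615, i.e. 2.268 to 3 decimal places.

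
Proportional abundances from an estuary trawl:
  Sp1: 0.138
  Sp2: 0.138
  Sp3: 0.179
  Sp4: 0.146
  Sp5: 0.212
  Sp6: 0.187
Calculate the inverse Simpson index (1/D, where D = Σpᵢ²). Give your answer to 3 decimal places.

5.836

D = 0.138² + 0.138² + 0.179² + 0.146² + 0.212² + 0.187² = 0.0190440 + 0.0190440 + 0.0320410 + 0.0213160 + 0.0449440 + 0.0349690 = 0.1713580 (working shown to 7 dp, full precision carried).
So 1/D = 5.83574, i.e. 5.836 to 3 decimal places.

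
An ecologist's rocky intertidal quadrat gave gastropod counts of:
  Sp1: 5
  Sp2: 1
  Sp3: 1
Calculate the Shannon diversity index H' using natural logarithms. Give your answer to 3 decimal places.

Total N = 5+1+1 = 7, so the proportions are 0.71429, 0.14286, 0.14286 (working shown to 5 dp, full precision carried).
Each pᵢ ln pᵢ term: 0.71429×(-0.33647)=-0.24034, 0.14286×(-1.94591)=-0.27799, 0.14286×(-1.94591)=-0.27799.
Sum = -0.79631, so H' = 0.796.

0.796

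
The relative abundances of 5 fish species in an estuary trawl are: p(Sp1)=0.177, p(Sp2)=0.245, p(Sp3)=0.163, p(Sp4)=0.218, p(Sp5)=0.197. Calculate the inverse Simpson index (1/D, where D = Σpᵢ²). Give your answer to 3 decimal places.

4.896

D = 0.177² + 0.245² + 0.163² + 0.218² + 0.197² = 0.0313290 + 0.0600250 + 0.0265690 + 0.0475240 + 0.0388090 = 0.2042560 (working shown to 7 dp, full precision carried).
So 1/D = 4.89582, i.e. 4.896 to 3 decimal places.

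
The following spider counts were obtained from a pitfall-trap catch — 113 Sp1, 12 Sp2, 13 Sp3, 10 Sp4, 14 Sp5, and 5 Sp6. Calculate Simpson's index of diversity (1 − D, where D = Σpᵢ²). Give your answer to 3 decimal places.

0.519

Total N = 113+12+13+10+14+5 = 167, so the proportions are 0.67665, 0.07186, 0.07784, 0.05988, 0.08383, 0.02994 (working shown to 5 dp, full precision carried).
D = 0.67665² + 0.07186² + 0.07784² + 0.05988² + 0.08383² + 0.02994² = 0.45785 + 0.00516 + 0.00606 + 0.00359 + 0.00703 + 0.00090 = 0.48058.
So 1 − D = 0.51942, i.e. 0.519 to 3 decimal places.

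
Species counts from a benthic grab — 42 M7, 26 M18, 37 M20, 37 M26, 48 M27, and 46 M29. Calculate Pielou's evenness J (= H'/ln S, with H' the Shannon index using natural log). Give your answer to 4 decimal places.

Total N = 42+26+37+37+48+46 = 236, so the proportions are 0.177966, 0.110169, 0.15678, 0.15678, 0.20339, 0.194915 (working shown to 6 dp, full precision carried).
H' = −Σ pᵢ ln pᵢ = −((-0.307198) + (-0.243005) + (-0.290499) + (-0.290499) + (-0.323925) + (-0.318724)) = 1.773850.
With S = 6 species, ln S = 1.791759, so J = 1.773850/1.791759 = 0.990005, i.e. 0.9900 to 4 decimal places.

0.9900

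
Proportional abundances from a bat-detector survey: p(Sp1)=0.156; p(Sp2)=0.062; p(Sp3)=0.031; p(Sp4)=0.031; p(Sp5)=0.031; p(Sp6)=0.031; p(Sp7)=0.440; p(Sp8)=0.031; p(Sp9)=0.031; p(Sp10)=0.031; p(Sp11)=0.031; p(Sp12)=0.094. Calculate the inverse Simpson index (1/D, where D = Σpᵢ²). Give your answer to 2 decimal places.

4.20

D = 0.156² + 0.062² + 0.031² + 0.031² + 0.031² + 0.031² + 0.44² + 0.031² + 0.031² + 0.031² + 0.031² + 0.094² = 0.024336 + 0.003844 + 0.000961 + 0.000961 + 0.000961 + 0.000961 + 0.193600 + 0.000961 + 0.000961 + 0.000961 + 0.000961 + 0.008836 = 0.238304 (working shown to 6 dp, full precision carried).
So 1/D = 4.1963, i.e. 4.20 to 2 decimal places.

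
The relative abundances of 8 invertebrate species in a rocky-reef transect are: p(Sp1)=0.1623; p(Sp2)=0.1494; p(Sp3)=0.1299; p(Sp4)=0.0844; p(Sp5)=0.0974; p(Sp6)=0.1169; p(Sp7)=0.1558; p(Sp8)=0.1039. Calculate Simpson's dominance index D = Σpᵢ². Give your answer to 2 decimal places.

0.13

D = 0.1623² + 0.1494² + 0.1299² + 0.0844² + 0.0974² + 0.1169² + 0.1558² + 0.1039² = 0.0263 + 0.0223 + 0.0169 + 0.0071 + 0.0095 + 0.0137 + 0.0243 + 0.0108 = 0.1309 (working shown to 4 dp, full precision carried).
To 2 decimal places, D = 0.13.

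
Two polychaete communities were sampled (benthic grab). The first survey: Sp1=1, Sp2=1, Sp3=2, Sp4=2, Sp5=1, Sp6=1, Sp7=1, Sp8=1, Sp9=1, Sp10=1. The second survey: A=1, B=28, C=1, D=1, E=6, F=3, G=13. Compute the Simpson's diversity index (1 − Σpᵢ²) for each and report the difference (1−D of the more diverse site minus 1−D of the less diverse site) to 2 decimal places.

0.25

The first survey: N=12, proportions 0.08333, 0.08333, 0.16667, 0.16667, 0.08333, 0.08333, 0.08333, 0.08333, 0.08333, 0.08333, giving 1−D = 0.88889 (working shown to 5 dp, full precision carried).
The second survey: N=53, proportions 0.01887, 0.5283, 0.01887, 0.01887, 0.11321, 0.0566, 0.24528, giving 1−D = 0.64365.
Difference = |0.88889 − 0.64365| = 0.24524, i.e. 0.25 to 2 decimal places.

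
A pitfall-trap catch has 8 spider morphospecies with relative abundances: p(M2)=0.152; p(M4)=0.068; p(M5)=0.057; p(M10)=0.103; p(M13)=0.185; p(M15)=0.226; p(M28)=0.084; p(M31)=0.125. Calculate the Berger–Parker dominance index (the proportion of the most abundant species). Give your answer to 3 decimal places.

The largest proportion is 0.226, i.e. d = 0.226 to 3 decimal places.

0.226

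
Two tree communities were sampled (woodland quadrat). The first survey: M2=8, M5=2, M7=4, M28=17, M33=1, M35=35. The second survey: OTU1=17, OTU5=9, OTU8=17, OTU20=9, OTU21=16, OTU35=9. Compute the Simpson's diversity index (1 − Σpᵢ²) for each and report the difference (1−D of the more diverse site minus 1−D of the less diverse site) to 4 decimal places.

0.1746

The first survey: N=67, proportions 0.119402985, 0.029850746, 0.059701493, 0.253731343, 0.014925373, 0.52238806, giving 1−D = 0.643795946 (working shown to 9 dp, full precision carried).
The second survey: N=77, proportions 0.220779221, 0.116883117, 0.220779221, 0.116883117, 0.207792208, 0.116883117, giving 1−D = 0.818350481.
Difference = |0.643795946 − 0.818350481| = 0.174554535, i.e. 0.1746 to 4 decimal places.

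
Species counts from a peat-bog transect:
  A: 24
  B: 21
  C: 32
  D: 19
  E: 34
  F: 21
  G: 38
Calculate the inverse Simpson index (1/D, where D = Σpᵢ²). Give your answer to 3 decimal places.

Total N = 24+21+32+19+34+21+38 = 189, so the proportions are 0.1269841, 0.1111111, 0.1693122, 0.1005291, 0.1798942, 0.1111111, 0.2010582 (working shown to 7 dp, full precision carried).
D = 0.1269841² + 0.1111111² + 0.1693122² + 0.1005291² + 0.1798942² + 0.1111111² + 0.2010582² = 0.0161250 + 0.0123457 + 0.0286666 + 0.0101061 + 0.0323619 + 0.0123457 + 0.0404244 = 0.1523754.
So 1/D = 6.56274, i.e. 6.563 to 3 decimal places.

6.563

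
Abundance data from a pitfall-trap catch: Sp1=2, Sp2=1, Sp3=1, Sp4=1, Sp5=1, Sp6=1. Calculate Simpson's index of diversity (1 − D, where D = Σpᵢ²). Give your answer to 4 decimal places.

Total N = 2+1+1+1+1+1 = 7, so the proportions are 0.285714, 0.142857, 0.142857, 0.142857, 0.142857, 0.142857 (working shown to 6 dp, full precision carried).
D = 0.285714² + 0.142857² + 0.142857² + 0.142857² + 0.142857² + 0.142857² = 0.081633 + 0.020408 + 0.020408 + 0.020408 + 0.020408 + 0.020408 = 0.183673.
So 1 − D = 0.816327, i.e. 0.8163 to 4 decimal places.

0.8163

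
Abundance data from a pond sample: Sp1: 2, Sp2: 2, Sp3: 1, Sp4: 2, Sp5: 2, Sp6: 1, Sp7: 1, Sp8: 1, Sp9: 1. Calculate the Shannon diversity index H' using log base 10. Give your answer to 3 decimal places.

Total N = 2+2+1+2+2+1+1+1+1 = 13, so the proportions are 0.15385, 0.15385, 0.07692, 0.15385, 0.15385, 0.07692, 0.07692, 0.07692, 0.07692 (working shown to 5 dp, full precision carried).
Each pᵢ log₁₀ pᵢ term: 0.15385×(-0.81291)=-0.12506, 0.15385×(-0.81291)=-0.12506, 0.07692×(-1.11394)=-0.08569, 0.15385×(-0.81291)=-0.12506, 0.15385×(-0.81291)=-0.12506, 0.07692×(-1.11394)=-0.08569, 0.07692×(-1.11394)=-0.08569, 0.07692×(-1.11394)=-0.08569, 0.07692×(-1.11394)=-0.08569.
Sum = -0.92869, so H' = 0.929.

0.929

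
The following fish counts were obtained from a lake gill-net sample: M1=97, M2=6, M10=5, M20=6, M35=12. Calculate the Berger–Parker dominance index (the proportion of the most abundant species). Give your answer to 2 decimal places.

Total N = 97+6+5+6+12 = 126, so the proportions are 0.7698, 0.0476, 0.0397, 0.0476, 0.0952 (working shown to 4 dp, full precision carried).
The largest proportion is 0.7698, i.e. d = 0.77 to 2 decimal places.

0.77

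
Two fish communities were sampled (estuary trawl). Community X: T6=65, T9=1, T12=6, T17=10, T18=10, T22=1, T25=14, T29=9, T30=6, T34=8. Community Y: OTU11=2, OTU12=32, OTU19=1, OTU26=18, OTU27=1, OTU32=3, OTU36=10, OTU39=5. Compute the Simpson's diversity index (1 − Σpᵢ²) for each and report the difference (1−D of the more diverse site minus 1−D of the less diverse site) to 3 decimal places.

Community X: N=130, proportions 0.5, 0.00769, 0.04615, 0.07692, 0.07692, 0.00769, 0.10769, 0.06923, 0.04615, 0.06154, giving 1−D = 0.71361 (working shown to 5 dp, full precision carried).
Community Y: N=72, proportions 0.02778, 0.44444, 0.01389, 0.25, 0.01389, 0.04167, 0.13889, 0.06944, giving 1−D = 0.71296.
Difference = |0.71361 − 0.71296| = 0.00065, i.e. 0.001 to 3 decimal places.

0.001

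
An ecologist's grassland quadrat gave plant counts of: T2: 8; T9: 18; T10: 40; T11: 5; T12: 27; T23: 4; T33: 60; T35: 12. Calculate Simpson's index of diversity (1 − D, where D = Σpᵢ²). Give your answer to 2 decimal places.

Total N = 8+18+40+5+27+4+60+12 = 174, so the proportions are 0.046, 0.1034, 0.2299, 0.0287, 0.1552, 0.023, 0.3448, 0.069 (working shown to 4 dp, full precision carried).
D = 0.046² + 0.1034² + 0.2299² + 0.0287² + 0.1552² + 0.023² + 0.3448² + 0.069² = 0.0021 + 0.0107 + 0.0528 + 0.0008 + 0.0241 + 0.0005 + 0.1189 + 0.0048 = 0.2148.
So 1 − D = 0.7852, i.e. 0.79 to 2 decimal places.

0.79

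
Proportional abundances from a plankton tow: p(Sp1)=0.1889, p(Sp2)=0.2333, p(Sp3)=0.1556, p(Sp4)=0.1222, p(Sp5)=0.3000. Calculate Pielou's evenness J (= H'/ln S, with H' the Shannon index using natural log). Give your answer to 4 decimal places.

0.9705

H' = −Σ pᵢ ln pᵢ = −((-0.314809) + (-0.339552) + (-0.289489) + (-0.256876) + (-0.361192)) = 1.561917 (working shown to 6 dp, full precision carried).
With S = 5 species, ln S = 1.609438, so J = 1.561917/1.609438 = 0.970474, i.e. 0.9705 to 4 decimal places.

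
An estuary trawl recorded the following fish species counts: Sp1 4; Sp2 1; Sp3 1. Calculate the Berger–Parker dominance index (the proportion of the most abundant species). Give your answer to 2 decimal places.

0.67

Total N = 4+1+1 = 6, so the proportions are 0.6667, 0.1667, 0.1667 (working shown to 4 dp, full precision carried).
The largest proportion is 0.6667, i.e. d = 0.67 to 2 decimal places.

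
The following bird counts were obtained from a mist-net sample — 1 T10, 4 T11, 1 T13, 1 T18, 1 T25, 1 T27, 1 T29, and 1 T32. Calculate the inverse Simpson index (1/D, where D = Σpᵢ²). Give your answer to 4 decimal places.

5.2609

Total N = 1+4+1+1+1+1+1+1 = 11, so the proportions are 0.09090909, 0.36363636, 0.09090909, 0.09090909, 0.09090909, 0.09090909, 0.09090909, 0.09090909 (working shown to 8 dp, full precision carried).
D = 0.09090909² + 0.36363636² + 0.09090909² + 0.09090909² + 0.09090909² + 0.09090909² + 0.09090909² + 0.09090909² = 0.00826446 + 0.13223140 + 0.00826446 + 0.00826446 + 0.00826446 + 0.00826446 + 0.00826446 + 0.00826446 = 0.19008264.
So 1/D = 5.260870, i.e. 5.2609 to 4 decimal places.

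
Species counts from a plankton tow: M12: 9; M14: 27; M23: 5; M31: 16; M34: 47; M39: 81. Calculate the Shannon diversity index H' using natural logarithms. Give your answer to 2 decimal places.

1.45

Total N = 9+27+5+16+47+81 = 185, so the proportions are 0.0486, 0.1459, 0.027, 0.0865, 0.2541, 0.4378 (working shown to 4 dp, full precision carried).
Each pᵢ ln pᵢ term: 0.0486×(-3.0231)=-0.1471, 0.1459×(-1.9245)=-0.2809, 0.027×(-3.6109)=-0.0976, 0.0865×(-2.4478)=-0.2117, 0.2541×(-1.3702)=-0.3481, 0.4378×(-0.8259)=-0.3616.
Sum = -1.4470, so H' = 1.45.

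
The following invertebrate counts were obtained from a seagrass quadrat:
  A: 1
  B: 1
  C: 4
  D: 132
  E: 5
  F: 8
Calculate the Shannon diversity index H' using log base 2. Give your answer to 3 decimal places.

Total N = 1+1+4+132+5+8 = 151, so the proportions are 0.00662, 0.00662, 0.02649, 0.87417, 0.03311, 0.05298 (working shown to 5 dp, full precision carried).
Each pᵢ log₂ pᵢ term: 0.00662×(-7.23840)=-0.04794, 0.00662×(-7.23840)=-0.04794, 0.02649×(-5.23840)=-0.13877, 0.87417×(-0.19401)=-0.16960, 0.03311×(-4.91648)=-0.16280, 0.05298×(-4.23840)=-0.22455.
Sum = -0.79159, so H' = 0.792.

0.792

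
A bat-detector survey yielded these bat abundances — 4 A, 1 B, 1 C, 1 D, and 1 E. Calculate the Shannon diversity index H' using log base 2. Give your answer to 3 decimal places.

2.000

Total N = 4+1+1+1+1 = 8, so the proportions are 0.5, 0.125, 0.125, 0.125, 0.125 (working shown to 5 dp, full precision carried).
Each pᵢ log₂ pᵢ term: 0.5×(-1.00000)=-0.50000, 0.125×(-3.00000)=-0.37500, 0.125×(-3.00000)=-0.37500, 0.125×(-3.00000)=-0.37500, 0.125×(-3.00000)=-0.37500.
Sum = -2.00000, so H' = 2.000.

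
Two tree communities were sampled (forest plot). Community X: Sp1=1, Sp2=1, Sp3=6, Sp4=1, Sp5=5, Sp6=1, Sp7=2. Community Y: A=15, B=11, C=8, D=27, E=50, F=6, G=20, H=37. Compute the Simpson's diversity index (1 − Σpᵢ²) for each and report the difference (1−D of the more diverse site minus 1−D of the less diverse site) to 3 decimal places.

0.059

Community X: N=17, proportions 0.05882, 0.05882, 0.35294, 0.05882, 0.29412, 0.05882, 0.11765, giving 1−D = 0.76125 (working shown to 5 dp, full precision carried).
Community Y: N=174, proportions 0.08621, 0.06322, 0.04598, 0.15517, 0.28736, 0.03448, 0.11494, 0.21264, giving 1−D = 0.82019.
Difference = |0.76125 − 0.82019| = 0.05894, i.e. 0.059 to 3 decimal places.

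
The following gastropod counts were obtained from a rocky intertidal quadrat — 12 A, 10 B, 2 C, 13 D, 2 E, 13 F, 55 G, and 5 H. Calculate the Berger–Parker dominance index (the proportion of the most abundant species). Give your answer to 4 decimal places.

0.4911

Total N = 12+10+2+13+2+13+55+5 = 112, so the proportions are 0.107143, 0.089286, 0.017857, 0.116071, 0.017857, 0.116071, 0.491071, 0.044643 (working shown to 6 dp, full precision carried).
The largest proportion is 0.491071, i.e. d = 0.4911 to 4 decimal places.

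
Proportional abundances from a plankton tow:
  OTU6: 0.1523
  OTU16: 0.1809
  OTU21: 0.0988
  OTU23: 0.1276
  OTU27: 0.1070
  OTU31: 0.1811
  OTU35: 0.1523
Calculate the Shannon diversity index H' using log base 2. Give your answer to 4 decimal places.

2.7736

Each pᵢ log₂ pᵢ term (working shown to 6 dp, full precision carried): 0.1523×(-2.715012)=-0.413496, 0.1809×(-2.466736)=-0.446232, 0.0988×(-3.339345)=-0.329927, 0.1276×(-2.970300)=-0.379010, 0.107×(-3.224317)=-0.345002, 0.1811×(-2.465142)=-0.446437, 0.1523×(-2.715012)=-0.413496.
Sum = -2.773602, so H' = 2.7736.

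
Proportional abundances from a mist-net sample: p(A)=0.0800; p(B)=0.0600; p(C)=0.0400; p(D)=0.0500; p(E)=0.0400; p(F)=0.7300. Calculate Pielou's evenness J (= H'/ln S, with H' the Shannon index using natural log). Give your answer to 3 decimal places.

H' = −Σ pᵢ ln pᵢ = −((-0.20206) + (-0.16880) + (-0.12876) + (-0.14979) + (-0.12876) + (-0.22974)) = 1.00790 (working shown to 5 dp, full precision carried).
With S = 6 species, ln S = 1.79176, so J = 1.00790/1.79176 = 0.56252, i.e. 0.563 to 3 decimal places.

0.563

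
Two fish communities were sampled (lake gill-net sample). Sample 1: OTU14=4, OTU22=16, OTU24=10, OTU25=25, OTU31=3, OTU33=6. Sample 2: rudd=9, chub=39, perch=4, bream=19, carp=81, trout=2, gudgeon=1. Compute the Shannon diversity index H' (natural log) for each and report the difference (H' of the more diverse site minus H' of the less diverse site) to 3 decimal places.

0.251

Sample 1: N=64, proportions 0.0625, 0.25, 0.15625, 0.390625, 0.046875, 0.09375, giving H' = 1.542465 (working shown to 6 dp, full precision carried).
Sample 2: N=155, proportions 0.058065, 0.251613, 0.025806, 0.122581, 0.522581, 0.012903, 0.006452, giving H' = 1.291940.
Difference = |1.542465 − 1.291940| = 0.250525, i.e. 0.251 to 3 decimal places.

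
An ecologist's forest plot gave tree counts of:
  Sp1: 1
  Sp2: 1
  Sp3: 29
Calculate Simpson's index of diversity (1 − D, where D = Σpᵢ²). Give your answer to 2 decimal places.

Total N = 1+1+29 = 31, so the proportions are 0.0323, 0.0323, 0.9355 (working shown to 4 dp, full precision carried).
D = 0.0323² + 0.0323² + 0.9355² = 0.0010 + 0.0010 + 0.8751 = 0.8772.
So 1 − D = 0.1228, i.e. 0.12 to 2 decimal places.

0.12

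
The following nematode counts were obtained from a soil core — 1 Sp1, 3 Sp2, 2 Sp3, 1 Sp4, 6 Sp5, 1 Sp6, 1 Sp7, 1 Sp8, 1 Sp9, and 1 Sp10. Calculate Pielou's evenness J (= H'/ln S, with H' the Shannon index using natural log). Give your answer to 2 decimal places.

Total N = 1+3+2+1+6+1+1+1+1+1 = 18, so the proportions are 0.0556, 0.1667, 0.1111, 0.0556, 0.3333, 0.0556, 0.0556, 0.0556, 0.0556, 0.0556 (working shown to 4 dp, full precision carried).
H' = −Σ pᵢ ln pᵢ = −((-0.1606) + (-0.2986) + (-0.2441) + (-0.1606) + (-0.3662) + (-0.1606) + (-0.1606) + (-0.1606) + (-0.1606) + (-0.1606)) = 2.0330.
With S = 10 species, ln S = 2.3026, so J = 2.0330/2.3026 = 0.8829, i.e. 0.88 to 2 decimal places.

0.88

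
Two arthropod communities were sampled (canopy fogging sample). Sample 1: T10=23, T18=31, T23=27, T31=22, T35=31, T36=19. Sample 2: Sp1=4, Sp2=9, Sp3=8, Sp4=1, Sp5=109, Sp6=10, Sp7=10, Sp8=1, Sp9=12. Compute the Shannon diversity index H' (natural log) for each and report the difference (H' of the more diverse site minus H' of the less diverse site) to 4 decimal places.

Sample 1: N=153, proportions 0.1503268, 0.2026144, 0.1764706, 0.1437908, 0.2026144, 0.124183, giving H' = 1.7758076 (working shown to 7 dp, full precision carried).
Sample 2: N=164, proportions 0.0243902, 0.054878, 0.0487805, 0.0060976, 0.6646341, 0.0609756, 0.0609756, 0.0060976, 0.0731707, giving H' = 1.2633833.
Difference = |1.7758076 − 1.2633833| = 0.5124243, i.e. 0.5124 to 4 decimal places.

0.5124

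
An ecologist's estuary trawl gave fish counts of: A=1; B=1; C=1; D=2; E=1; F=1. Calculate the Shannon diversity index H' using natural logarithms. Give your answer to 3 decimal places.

Total N = 1+1+1+2+1+1 = 7, so the proportions are 0.14286, 0.14286, 0.14286, 0.28571, 0.14286, 0.14286 (working shown to 5 dp, full precision carried).
Each pᵢ ln pᵢ term: 0.14286×(-1.94591)=-0.27799, 0.14286×(-1.94591)=-0.27799, 0.14286×(-1.94591)=-0.27799, 0.28571×(-1.25276)=-0.35793, 0.14286×(-1.94591)=-0.27799, 0.14286×(-1.94591)=-0.27799.
Sum = -1.74787, so H' = 1.748.

1.748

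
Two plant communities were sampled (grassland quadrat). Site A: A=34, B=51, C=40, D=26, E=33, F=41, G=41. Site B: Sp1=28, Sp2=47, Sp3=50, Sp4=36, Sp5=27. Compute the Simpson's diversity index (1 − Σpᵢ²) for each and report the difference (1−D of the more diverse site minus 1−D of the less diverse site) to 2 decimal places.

Site A: N=266, proportions 0.1278, 0.1917, 0.1504, 0.0977, 0.1241, 0.1541, 0.1541, giving 1−D = 0.8518 (working shown to 4 dp, full precision carried).
Site B: N=188, proportions 0.1489, 0.25, 0.266, 0.1915, 0.1436, giving 1−D = 0.7873.
Difference = |0.8518 − 0.7873| = 0.0645, i.e. 0.06 to 2 decimal places.

0.06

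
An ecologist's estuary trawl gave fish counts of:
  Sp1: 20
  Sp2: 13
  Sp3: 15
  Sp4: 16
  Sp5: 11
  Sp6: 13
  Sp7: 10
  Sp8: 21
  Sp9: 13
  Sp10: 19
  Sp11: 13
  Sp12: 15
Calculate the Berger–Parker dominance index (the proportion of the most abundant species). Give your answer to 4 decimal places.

0.1173

Total N = 20+13+15+16+11+13+10+21+13+19+13+15 = 179, so the proportions are 0.111732, 0.072626, 0.083799, 0.089385, 0.061453, 0.072626, 0.055866, 0.117318, 0.072626, 0.106145, 0.072626, 0.083799 (working shown to 6 dp, full precision carried).
The largest proportion is 0.117318, i.e. d = 0.1173 to 4 decimal places.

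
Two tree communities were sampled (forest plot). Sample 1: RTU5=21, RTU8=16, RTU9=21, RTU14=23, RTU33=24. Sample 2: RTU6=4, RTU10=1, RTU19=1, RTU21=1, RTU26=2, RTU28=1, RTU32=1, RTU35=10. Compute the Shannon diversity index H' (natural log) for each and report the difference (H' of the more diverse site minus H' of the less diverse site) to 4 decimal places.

0.0176

Sample 1: N=105, proportions 0.2, 0.152381, 0.2, 0.219048, 0.228571, giving H' = 1.600427 (working shown to 6 dp, full precision carried).
Sample 2: N=21, proportions 0.190476, 0.047619, 0.047619, 0.047619, 0.095238, 0.047619, 0.047619, 0.47619, giving H' = 1.617983.
Difference = |1.600427 − 1.617983| = 0.017556, i.e. 0.0176 to 4 decimal places.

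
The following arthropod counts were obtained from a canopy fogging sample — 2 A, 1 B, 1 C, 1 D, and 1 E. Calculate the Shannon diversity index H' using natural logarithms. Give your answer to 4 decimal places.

1.5607

Total N = 2+1+1+1+1 = 6, so the proportions are 0.333333, 0.166667, 0.166667, 0.166667, 0.166667 (working shown to 6 dp, full precision carried).
Each pᵢ ln pᵢ term: 0.333333×(-1.098612)=-0.366204, 0.166667×(-1.791759)=-0.298627, 0.166667×(-1.791759)=-0.298627, 0.166667×(-1.791759)=-0.298627, 0.166667×(-1.791759)=-0.298627.
Sum = -1.560710, so H' = 1.5607.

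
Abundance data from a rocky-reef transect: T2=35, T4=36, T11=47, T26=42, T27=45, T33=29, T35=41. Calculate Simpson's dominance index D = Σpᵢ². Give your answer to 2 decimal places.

Total N = 35+36+47+42+45+29+41 = 275, so the proportions are 0.1273, 0.1309, 0.1709, 0.1527, 0.1636, 0.1055, 0.1491 (working shown to 4 dp, full precision carried).
D = 0.1273² + 0.1309² + 0.1709² + 0.1527² + 0.1636² + 0.1055² + 0.1491² = 0.0162 + 0.0171 + 0.0292 + 0.0233 + 0.0268 + 0.0111 + 0.0222 = 0.1460.
To 2 decimal places, D = 0.15.

0.15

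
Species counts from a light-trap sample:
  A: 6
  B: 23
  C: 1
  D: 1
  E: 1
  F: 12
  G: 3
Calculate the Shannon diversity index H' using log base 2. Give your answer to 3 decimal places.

Total N = 6+23+1+1+1+12+3 = 47, so the proportions are 0.12766, 0.48936, 0.02128, 0.02128, 0.02128, 0.25532, 0.06383 (working shown to 5 dp, full precision carried).
Each pᵢ log₂ pᵢ term: 0.12766×(-2.96963)=-0.37910, 0.48936×(-1.03103)=-0.50455, 0.02128×(-5.55459)=-0.11818, 0.02128×(-5.55459)=-0.11818, 0.02128×(-5.55459)=-0.11818, 0.25532×(-1.96963)=-0.50288, 0.06383×(-3.96963)=-0.25338.
Sum = -1.99446, so H' = 1.994.

1.994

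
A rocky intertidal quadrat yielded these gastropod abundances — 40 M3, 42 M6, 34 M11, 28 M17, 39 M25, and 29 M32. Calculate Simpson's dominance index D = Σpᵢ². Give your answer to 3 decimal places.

Total N = 40+42+34+28+39+29 = 212, so the proportions are 0.18868, 0.19811, 0.16038, 0.13208, 0.18396, 0.13679 (working shown to 5 dp, full precision carried).
D = 0.18868² + 0.19811² + 0.16038² + 0.13208² + 0.18396² + 0.13679² = 0.03560 + 0.03925 + 0.02572 + 0.01744 + 0.03384 + 0.01871 = 0.17057.
To 3 decimal places, D = 0.171.

0.171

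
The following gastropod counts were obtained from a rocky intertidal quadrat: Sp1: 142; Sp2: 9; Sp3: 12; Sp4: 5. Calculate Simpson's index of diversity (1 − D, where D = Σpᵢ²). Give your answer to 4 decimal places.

Total N = 142+9+12+5 = 168, so the proportions are 0.845238, 0.053571, 0.071429, 0.029762 (working shown to 6 dp, full precision carried).
D = 0.845238² + 0.053571² + 0.071429² + 0.029762² = 0.714427 + 0.002870 + 0.005102 + 0.000886 = 0.723285.
So 1 − D = 0.276715, i.e. 0.2767 to 4 decimal places.

0.2767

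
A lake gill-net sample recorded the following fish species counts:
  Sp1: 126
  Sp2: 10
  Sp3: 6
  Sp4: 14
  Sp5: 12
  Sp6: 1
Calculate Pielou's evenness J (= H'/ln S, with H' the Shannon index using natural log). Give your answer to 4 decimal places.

0.5186

Total N = 126+10+6+14+12+1 = 169, so the proportions are 0.745562, 0.059172, 0.035503, 0.08284, 0.071006, 0.005917 (working shown to 6 dp, full precision carried).
H' = −Σ pᵢ ln pᵢ = −((-0.218910) + (-0.167297) + (-0.118514) + (-0.206342) + (-0.187810) + (-0.030354)) = 0.929226.
With S = 6 species, ln S = 1.791759, so J = 0.929226/1.791759 = 0.518611, i.e. 0.5186 to 4 decimal places.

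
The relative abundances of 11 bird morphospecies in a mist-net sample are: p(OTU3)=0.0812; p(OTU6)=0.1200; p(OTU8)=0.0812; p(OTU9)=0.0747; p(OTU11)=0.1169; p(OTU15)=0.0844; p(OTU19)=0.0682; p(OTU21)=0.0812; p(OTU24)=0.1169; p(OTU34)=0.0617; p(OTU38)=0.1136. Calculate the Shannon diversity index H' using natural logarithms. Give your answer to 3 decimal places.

2.372

Each pᵢ ln pᵢ term (working shown to 5 dp, full precision carried): 0.0812×(-2.51084)=-0.20388, 0.12×(-2.12026)=-0.25443, 0.0812×(-2.51084)=-0.20388, 0.0747×(-2.59428)=-0.19379, 0.1169×(-2.14644)=-0.25092, 0.0844×(-2.47219)=-0.20865, 0.0682×(-2.68531)=-0.18314, 0.0812×(-2.51084)=-0.20388, 0.1169×(-2.14644)=-0.25092, 0.0617×(-2.78547)=-0.17186, 0.1136×(-2.17507)=-0.24709.
Sum = -2.37244, so H' = 2.372.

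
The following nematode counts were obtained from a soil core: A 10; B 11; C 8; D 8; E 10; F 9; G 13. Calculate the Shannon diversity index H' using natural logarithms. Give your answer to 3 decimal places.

Total N = 10+11+8+8+10+9+13 = 69, so the proportions are 0.14493, 0.15942, 0.11594, 0.11594, 0.14493, 0.13043, 0.18841 (working shown to 5 dp, full precision carried).
Each pᵢ ln pᵢ term: 0.14493×(-1.93152)=-0.27993, 0.15942×(-1.83621)=-0.29273, 0.11594×(-2.15466)=-0.24982, 0.11594×(-2.15466)=-0.24982, 0.14493×(-1.93152)=-0.27993, 0.13043×(-2.03688)=-0.26568, 0.18841×(-1.66916)=-0.31448.
Sum = -1.93238, so H' = 1.932.

1.932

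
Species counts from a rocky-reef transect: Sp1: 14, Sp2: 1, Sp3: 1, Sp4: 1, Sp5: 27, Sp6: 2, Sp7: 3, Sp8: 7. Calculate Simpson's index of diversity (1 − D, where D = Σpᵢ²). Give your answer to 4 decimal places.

Total N = 14+1+1+1+27+2+3+7 = 56, so the proportions are 0.25, 0.017857, 0.017857, 0.017857, 0.482143, 0.035714, 0.053571, 0.125 (working shown to 6 dp, full precision carried).
D = 0.25² + 0.017857² + 0.017857² + 0.017857² + 0.482143² + 0.035714² + 0.053571² + 0.125² = 0.062500 + 0.000319 + 0.000319 + 0.000319 + 0.232462 + 0.001276 + 0.002870 + 0.015625 = 0.315689.
So 1 − D = 0.684311, i.e. 0.6843 to 4 decimal places.

0.6843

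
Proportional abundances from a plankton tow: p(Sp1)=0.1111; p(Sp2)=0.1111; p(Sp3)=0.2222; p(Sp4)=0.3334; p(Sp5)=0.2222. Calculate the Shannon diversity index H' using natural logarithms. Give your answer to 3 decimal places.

1.523

Each pᵢ ln pᵢ term (working shown to 5 dp, full precision carried): 0.1111×(-2.19732)=-0.24412, 0.1111×(-2.19732)=-0.24412, 0.2222×(-1.50418)=-0.33423, 0.3334×(-1.09841)=-0.36621, 0.2222×(-1.50418)=-0.33423.
Sum = -1.52291, so H' = 1.523.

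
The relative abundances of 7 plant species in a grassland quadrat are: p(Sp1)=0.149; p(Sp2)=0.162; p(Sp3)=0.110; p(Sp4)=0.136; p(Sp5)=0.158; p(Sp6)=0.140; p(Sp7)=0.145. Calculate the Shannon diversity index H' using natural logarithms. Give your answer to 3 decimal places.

Each pᵢ ln pᵢ term (working shown to 5 dp, full precision carried): 0.149×(-1.90381)=-0.28367, 0.162×(-1.82016)=-0.29487, 0.11×(-2.20727)=-0.24280, 0.136×(-1.99510)=-0.27133, 0.158×(-1.84516)=-0.29154, 0.14×(-1.96611)=-0.27526, 0.145×(-1.93102)=-0.28000.
Sum = -1.93946, so H' = 1.939.

1.939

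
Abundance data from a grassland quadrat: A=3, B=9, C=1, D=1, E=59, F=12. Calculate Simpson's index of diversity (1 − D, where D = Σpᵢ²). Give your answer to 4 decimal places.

0.4855

Total N = 3+9+1+1+59+12 = 85, so the proportions are 0.035294, 0.105882, 0.011765, 0.011765, 0.694118, 0.141176 (working shown to 6 dp, full precision carried).
D = 0.035294² + 0.105882² + 0.011765² + 0.011765² + 0.694118² + 0.141176² = 0.001246 + 0.011211 + 0.000138 + 0.000138 + 0.481799 + 0.019931 = 0.514464.
So 1 − D = 0.485536, i.e. 0.4855 to 4 decimal places.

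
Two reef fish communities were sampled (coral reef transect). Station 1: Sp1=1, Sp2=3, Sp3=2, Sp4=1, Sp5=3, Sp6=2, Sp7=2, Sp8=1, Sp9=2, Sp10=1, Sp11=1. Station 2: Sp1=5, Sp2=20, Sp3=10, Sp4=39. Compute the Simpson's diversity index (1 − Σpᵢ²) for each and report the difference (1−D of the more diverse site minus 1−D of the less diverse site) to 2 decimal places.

Station 1: N=19, proportions 0.0526, 0.1579, 0.1053, 0.0526, 0.1579, 0.1053, 0.1053, 0.0526, 0.1053, 0.0526, 0.0526, giving 1−D = 0.8920 (working shown to 4 dp, full precision carried).
Station 2: N=74, proportions 0.0676, 0.2703, 0.1351, 0.527, giving 1−D = 0.6264.
Difference = |0.8920 − 0.6264| = 0.2656, i.e. 0.27 to 2 decimal places.

0.27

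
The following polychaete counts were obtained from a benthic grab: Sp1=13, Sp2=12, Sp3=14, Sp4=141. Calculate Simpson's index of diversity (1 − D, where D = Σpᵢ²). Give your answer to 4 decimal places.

0.3707

Total N = 13+12+14+141 = 180, so the proportions are 0.072222, 0.066667, 0.077778, 0.783333 (working shown to 6 dp, full precision carried).
D = 0.072222² + 0.066667² + 0.077778² + 0.783333² = 0.005216 + 0.004444 + 0.006049 + 0.613611 = 0.629321.
So 1 − D = 0.370679, i.e. 0.3707 to 4 decimal places.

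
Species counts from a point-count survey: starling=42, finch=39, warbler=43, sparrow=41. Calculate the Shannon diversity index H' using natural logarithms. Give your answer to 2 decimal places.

1.39

Total N = 42+39+43+41 = 165, so the proportions are 0.2545, 0.2364, 0.2606, 0.2485 (working shown to 4 dp, full precision carried).
Each pᵢ ln pᵢ term: 0.2545×(-1.3683)=-0.3483, 0.2364×(-1.4424)=-0.3409, 0.2606×(-1.3447)=-0.3504, 0.2485×(-1.3924)=-0.3460.
Sum = -1.3856, so H' = 1.39.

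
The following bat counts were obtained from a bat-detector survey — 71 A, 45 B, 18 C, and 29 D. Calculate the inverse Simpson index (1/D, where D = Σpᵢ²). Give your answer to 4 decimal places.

3.2279

Total N = 71+45+18+29 = 163, so the proportions are 0.43558282, 0.27607362, 0.11042945, 0.17791411 (working shown to 8 dp, full precision carried).
D = 0.43558282² + 0.27607362² + 0.11042945² + 0.17791411² = 0.18973239 + 0.07621664 + 0.01219466 + 0.03165343 = 0.30979713.
So 1/D = 3.227919, i.e. 3.2279 to 4 decimal places.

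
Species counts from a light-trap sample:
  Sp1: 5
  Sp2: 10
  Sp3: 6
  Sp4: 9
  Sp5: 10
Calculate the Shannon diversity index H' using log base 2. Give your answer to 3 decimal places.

Total N = 5+10+6+9+10 = 40, so the proportions are 0.125, 0.25, 0.15, 0.225, 0.25 (working shown to 5 dp, full precision carried).
Each pᵢ log₂ pᵢ term: 0.125×(-3.00000)=-0.37500, 0.25×(-2.00000)=-0.50000, 0.15×(-2.73697)=-0.41054, 0.225×(-2.15200)=-0.48420, 0.25×(-2.00000)=-0.50000.
Sum = -2.26975, so H' = 2.270.

2.270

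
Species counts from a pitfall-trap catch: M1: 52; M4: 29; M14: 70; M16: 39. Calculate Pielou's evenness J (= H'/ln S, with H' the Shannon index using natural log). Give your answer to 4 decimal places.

0.9626

Total N = 52+29+70+39 = 190, so the proportions are 0.273684, 0.152632, 0.368421, 0.205263 (working shown to 6 dp, full precision carried).
H' = −Σ pᵢ ln pᵢ = −((-0.354635) + (-0.286906) + (-0.367879) + (-0.325026)) = 1.334446.
With S = 4 species, ln S = 1.386294, so J = 1.334446/1.386294 = 0.962599, i.e. 0.9626 to 4 decimal places.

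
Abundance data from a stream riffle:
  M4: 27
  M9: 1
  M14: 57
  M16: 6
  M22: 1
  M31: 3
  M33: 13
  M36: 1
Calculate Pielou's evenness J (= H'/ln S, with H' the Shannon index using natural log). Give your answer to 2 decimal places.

0.64

Total N = 27+1+57+6+1+3+13+1 = 109, so the proportions are 0.2477, 0.0092, 0.5229, 0.055, 0.0092, 0.0275, 0.1193, 0.0092 (working shown to 4 dp, full precision carried).
H' = −Σ pᵢ ln pᵢ = −((-0.3457) + (-0.0430) + (-0.3390) + (-0.1596) + (-0.0430) + (-0.0989) + (-0.2536) + (-0.0430)) = 1.3259.
With S = 8 species, ln S = 2.0794, so J = 1.3259/2.0794 = 0.6376, i.e. 0.64 to 2 decimal places.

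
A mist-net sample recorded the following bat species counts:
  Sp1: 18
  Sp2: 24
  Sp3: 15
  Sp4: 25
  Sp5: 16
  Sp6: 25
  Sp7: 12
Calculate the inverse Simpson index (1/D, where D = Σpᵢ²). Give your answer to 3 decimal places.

6.568

Total N = 18+24+15+25+16+25+12 = 135, so the proportions are 0.1333333, 0.1777778, 0.1111111, 0.1851852, 0.1185185, 0.1851852, 0.0888889 (working shown to 7 dp, full precision carried).
D = 0.1333333² + 0.1777778² + 0.1111111² + 0.1851852² + 0.1185185² + 0.1851852² + 0.0888889² = 0.0177778 + 0.0316049 + 0.0123457 + 0.0342936 + 0.0140466 + 0.0342936 + 0.0079012 = 0.1522634.
So 1/D = 6.56757, i.e. 6.568 to 3 decimal places.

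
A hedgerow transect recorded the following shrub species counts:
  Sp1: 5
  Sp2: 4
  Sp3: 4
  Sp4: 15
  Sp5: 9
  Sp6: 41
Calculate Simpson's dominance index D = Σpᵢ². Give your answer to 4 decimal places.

Total N = 5+4+4+15+9+41 = 78, so the proportions are 0.064103, 0.051282, 0.051282, 0.192308, 0.115385, 0.525641 (working shown to 6 dp, full precision carried).
D = 0.064103² + 0.051282² + 0.051282² + 0.192308² + 0.115385² + 0.525641² = 0.004109 + 0.002630 + 0.002630 + 0.036982 + 0.013314 + 0.276298 = 0.335963.
To 4 decimal places, D = 0.3360.

0.3360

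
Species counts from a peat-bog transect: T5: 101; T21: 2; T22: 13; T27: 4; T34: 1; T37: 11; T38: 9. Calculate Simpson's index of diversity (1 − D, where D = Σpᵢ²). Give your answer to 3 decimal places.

0.467

Total N = 101+2+13+4+1+11+9 = 141, so the proportions are 0.71631, 0.01418, 0.0922, 0.02837, 0.00709, 0.07801, 0.06383 (working shown to 5 dp, full precision carried).
D = 0.71631² + 0.01418² + 0.0922² + 0.02837² + 0.00709² + 0.07801² + 0.06383² = 0.51310 + 0.00020 + 0.00850 + 0.00080 + 0.00005 + 0.00609 + 0.00407 = 0.53282.
So 1 − D = 0.46718, i.e. 0.467 to 3 decimal places.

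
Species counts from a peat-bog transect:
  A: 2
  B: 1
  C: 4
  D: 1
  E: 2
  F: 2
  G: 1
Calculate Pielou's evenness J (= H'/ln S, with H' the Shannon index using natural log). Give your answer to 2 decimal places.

0.93

Total N = 2+1+4+1+2+2+1 = 13, so the proportions are 0.1538, 0.0769, 0.3077, 0.0769, 0.1538, 0.1538, 0.0769 (working shown to 4 dp, full precision carried).
H' = −Σ pᵢ ln pᵢ = −((-0.2880) + (-0.1973) + (-0.3627) + (-0.1973) + (-0.2880) + (-0.2880) + (-0.1973)) = 1.8185.
With S = 7 species, ln S = 1.9459, so J = 1.8185/1.9459 = 0.9345, i.e. 0.93 to 2 decimal places.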